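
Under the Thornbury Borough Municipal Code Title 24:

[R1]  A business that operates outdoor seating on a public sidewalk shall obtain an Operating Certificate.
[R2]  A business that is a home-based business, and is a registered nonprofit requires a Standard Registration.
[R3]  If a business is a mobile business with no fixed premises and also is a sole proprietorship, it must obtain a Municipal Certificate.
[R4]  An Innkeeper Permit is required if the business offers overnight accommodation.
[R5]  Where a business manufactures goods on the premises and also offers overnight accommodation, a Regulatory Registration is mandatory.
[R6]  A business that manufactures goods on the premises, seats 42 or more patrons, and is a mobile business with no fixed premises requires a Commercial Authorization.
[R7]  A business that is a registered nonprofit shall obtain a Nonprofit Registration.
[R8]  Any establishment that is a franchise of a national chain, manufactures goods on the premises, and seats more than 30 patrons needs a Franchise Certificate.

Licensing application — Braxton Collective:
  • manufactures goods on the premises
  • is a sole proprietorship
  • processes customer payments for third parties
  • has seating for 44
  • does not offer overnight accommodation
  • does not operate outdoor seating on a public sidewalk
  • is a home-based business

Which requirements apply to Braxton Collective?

[R1] does not operate outdoor seating on a public sidewalk → Operating Certificate not required.
[R2] is a home-based business; is a sole proprietorship (not: is a registered nonprofit) → Standard Registration not required.
[R3] is a home-based business (not: is a mobile business with no fixed premises); is a sole proprietorship → Municipal Certificate not required.
[R4] does not offer overnight accommodation → Innkeeper Permit not required.
[R5] manufactures goods on the premises; does not offer overnight accommodation → Regulatory Registration not required.
[R6] manufactures goods on the premises; seating 44 ≥ 42; is a home-based business (not: is a mobile business with no fixed premises) → Commercial Authorization not required.
[R7] is a sole proprietorship (not: is a registered nonprofit) → Nonprofit Registration not required.
[R8] is a sole proprietorship (not: is a franchise of a national chain); manufactures goods on the premises; seating 44 > 30 → Franchise Certificate not required.

None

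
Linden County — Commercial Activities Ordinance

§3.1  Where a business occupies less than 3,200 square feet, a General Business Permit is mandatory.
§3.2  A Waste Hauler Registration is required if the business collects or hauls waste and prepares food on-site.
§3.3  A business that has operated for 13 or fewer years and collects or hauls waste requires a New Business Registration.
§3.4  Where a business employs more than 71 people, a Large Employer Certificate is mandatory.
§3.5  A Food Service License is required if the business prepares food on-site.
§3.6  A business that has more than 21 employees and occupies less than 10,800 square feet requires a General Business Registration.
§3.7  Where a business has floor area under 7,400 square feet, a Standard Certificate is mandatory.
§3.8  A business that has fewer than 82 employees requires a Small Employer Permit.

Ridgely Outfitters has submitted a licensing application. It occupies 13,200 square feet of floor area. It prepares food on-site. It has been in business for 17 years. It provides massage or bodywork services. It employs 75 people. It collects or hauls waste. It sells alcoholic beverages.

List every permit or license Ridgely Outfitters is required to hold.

§3.1 floor area 13,200 square feet ≥ 3,200 square feet → General Business Permit not required.
§3.2 collects or hauls waste; prepares food on-site → Waste Hauler Registration required.
§3.3 years in business 17 > 13; collects or hauls waste → New Business Registration not required.
§3.4 employees 75 > 71 → Large Employer Certificate required.
§3.5 prepares food on-site → Food Service License required.
§3.6 employees 75 > 21; floor area 13,200 square feet ≥ 10,800 square feet → General Business Registration not required.
§3.7 floor area 13,200 square feet ≥ 7,400 square feet → Standard Certificate not required.
§3.8 employees 75 < 82 → Small Employer Permit required.

Food Service License, Large Employer Certificate, Small Employer Permit, Waste Hauler Registration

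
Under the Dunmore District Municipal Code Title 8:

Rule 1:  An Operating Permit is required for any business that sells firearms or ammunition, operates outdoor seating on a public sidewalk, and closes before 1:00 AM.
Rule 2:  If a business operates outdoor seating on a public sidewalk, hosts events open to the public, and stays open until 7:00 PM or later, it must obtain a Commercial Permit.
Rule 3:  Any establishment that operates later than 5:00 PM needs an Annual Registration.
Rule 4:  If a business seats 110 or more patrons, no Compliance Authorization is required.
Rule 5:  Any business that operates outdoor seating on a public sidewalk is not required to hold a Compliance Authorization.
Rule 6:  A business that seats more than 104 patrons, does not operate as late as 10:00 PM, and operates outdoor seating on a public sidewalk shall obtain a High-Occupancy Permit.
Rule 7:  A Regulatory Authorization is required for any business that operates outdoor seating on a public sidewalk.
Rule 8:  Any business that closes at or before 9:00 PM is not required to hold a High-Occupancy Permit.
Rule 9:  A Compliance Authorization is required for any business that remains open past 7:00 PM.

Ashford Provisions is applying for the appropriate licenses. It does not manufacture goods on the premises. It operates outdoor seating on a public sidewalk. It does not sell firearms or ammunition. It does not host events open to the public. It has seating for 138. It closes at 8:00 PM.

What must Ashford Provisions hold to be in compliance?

Annual Registration, Regulatory Authorization

Rule 1: does not sell firearms or ammunition; operates outdoor seating on a public sidewalk; closes 8:00 PM, at/before 1:00 AM → Operating Permit not required.
Rule 2: operates outdoor seating on a public sidewalk; does not host events open to the public; closes 8:00 PM, after 7:00 PM → Commercial Permit not required.
Rule 3: closes 8:00 PM, after 5:00 PM → Annual Registration required.
Rule 4: seating 138 ≥ 110 → exempt from Compliance Authorization.
Rule 5: operates outdoor seating on a public sidewalk → exempt from Compliance Authorization.
Rule 6: seating 138 > 104; closes 8:00 PM, at/before 10:00 PM; operates outdoor seating on a public sidewalk → High-Occupancy Permit required.
Rule 7: operates outdoor seating on a public sidewalk → Regulatory Authorization required.
Rule 8: closes 8:00 PM, at/before 9:00 PM → exempt from High-Occupancy Permit.
Rule 9: closes 8:00 PM, after 7:00 PM → Compliance Authorization required.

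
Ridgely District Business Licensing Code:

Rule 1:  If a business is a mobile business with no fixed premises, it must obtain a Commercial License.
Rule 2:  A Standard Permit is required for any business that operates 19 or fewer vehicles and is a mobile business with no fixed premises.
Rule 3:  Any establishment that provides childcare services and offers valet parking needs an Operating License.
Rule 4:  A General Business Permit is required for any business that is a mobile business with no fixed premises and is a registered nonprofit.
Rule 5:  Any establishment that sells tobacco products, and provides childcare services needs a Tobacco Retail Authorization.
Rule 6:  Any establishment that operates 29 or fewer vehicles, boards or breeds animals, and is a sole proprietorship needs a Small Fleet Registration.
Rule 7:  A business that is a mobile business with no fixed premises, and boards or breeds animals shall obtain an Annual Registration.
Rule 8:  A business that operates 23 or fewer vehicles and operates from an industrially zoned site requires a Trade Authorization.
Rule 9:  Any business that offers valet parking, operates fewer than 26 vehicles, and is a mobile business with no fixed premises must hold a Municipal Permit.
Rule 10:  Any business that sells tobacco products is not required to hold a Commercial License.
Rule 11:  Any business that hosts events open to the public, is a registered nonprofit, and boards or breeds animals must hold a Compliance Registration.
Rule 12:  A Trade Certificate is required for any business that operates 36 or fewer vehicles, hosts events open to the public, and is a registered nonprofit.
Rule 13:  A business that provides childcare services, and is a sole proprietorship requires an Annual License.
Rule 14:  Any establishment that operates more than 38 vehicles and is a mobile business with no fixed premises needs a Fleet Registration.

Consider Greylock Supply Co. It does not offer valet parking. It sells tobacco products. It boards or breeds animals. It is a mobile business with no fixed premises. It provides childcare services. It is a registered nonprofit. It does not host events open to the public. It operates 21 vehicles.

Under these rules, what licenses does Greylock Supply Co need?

Rule 1: is a mobile business with no fixed premises → Commercial License required.
Rule 2: vehicles 21 > 19; is a mobile business with no fixed premises → Standard Permit not required.
Rule 3: provides childcare services; does not offer valet parking → Operating License not required.
Rule 4: is a mobile business with no fixed premises; is a registered nonprofit → General Business Permit required.
Rule 5: sells tobacco products; provides childcare services → Tobacco Retail Authorization required.
Rule 6: vehicles 21 ≤ 29; boards or breeds animals; is a registered nonprofit (not: is a sole proprietorship) → Small Fleet Registration not required.
Rule 7: is a mobile business with no fixed premises; boards or breeds animals → Annual Registration required.
Rule 8: vehicles 21 ≤ 23; is a mobile business with no fixed premises (not: operates from an industrially zoned site) → Trade Authorization not required.
Rule 9: does not offer valet parking; vehicles 21 < 26; is a mobile business with no fixed premises → Municipal Permit not required.
Rule 10: sells tobacco products → exempt from Commercial License.
Rule 11: does not host events open to the public; is a registered nonprofit; boards or breeds animals → Compliance Registration not required.
Rule 12: vehicles 21 ≤ 36; does not host events open to the public; is a registered nonprofit → Trade Certificate not required.
Rule 13: provides childcare services; is a registered nonprofit (not: is a sole proprietorship) → Annual License not required.
Rule 14: vehicles 21 ≤ 38; is a mobile business with no fixed premises → Fleet Registration not required.

Annual Registration, General Business Permit, Tobacco Retail Authorization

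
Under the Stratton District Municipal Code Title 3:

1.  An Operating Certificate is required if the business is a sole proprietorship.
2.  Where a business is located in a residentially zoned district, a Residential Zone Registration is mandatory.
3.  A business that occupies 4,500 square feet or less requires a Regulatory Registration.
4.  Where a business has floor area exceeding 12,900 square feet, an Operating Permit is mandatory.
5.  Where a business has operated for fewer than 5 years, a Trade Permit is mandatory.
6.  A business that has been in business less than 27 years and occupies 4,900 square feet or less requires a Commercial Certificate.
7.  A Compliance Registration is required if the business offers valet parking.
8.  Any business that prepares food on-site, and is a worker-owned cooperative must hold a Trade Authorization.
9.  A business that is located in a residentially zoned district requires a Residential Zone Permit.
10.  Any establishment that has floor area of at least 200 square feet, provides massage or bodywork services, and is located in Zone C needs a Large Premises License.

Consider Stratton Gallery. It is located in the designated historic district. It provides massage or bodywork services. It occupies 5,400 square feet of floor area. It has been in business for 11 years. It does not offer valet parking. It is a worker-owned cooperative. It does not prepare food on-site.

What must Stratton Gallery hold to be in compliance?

None

1. is a worker-owned cooperative (not: is a sole proprietorship) → Operating Certificate not required.
2. is located in the designated historic district (not: is located in a residentially zoned district) → Residential Zone Registration not required.
3. floor area 5,400 square feet > 4,500 square feet → Regulatory Registration not required.
4. floor area 5,400 square feet ≤ 12,900 square feet → Operating Permit not required.
5. years in business 11 ≥ 5 → Trade Permit not required.
6. years in business 11 < 27; floor area 5,400 square feet > 4,900 square feet → Commercial Certificate not required.
7. does not offer valet parking → Compliance Registration not required.
8. does not prepare food on-site; is a worker-owned cooperative → Trade Authorization not required.
9. is located in the designated historic district (not: is located in a residentially zoned district) → Residential Zone Permit not required.
10. floor area 5,400 square feet ≥ 200 square feet; provides massage or bodywork services; is located in the designated historic district (not: is located in Zone C) → Large Premises License not required.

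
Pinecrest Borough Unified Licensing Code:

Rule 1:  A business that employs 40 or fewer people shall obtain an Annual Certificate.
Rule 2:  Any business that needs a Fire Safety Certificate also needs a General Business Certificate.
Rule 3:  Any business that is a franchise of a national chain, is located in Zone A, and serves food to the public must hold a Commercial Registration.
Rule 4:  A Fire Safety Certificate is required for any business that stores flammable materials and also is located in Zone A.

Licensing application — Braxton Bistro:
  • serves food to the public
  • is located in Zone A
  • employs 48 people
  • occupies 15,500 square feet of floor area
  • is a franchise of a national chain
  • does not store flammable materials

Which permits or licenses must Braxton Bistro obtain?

Rule 1: employees 48 > 40 → Annual Certificate not required.
Rule 2: Fire Safety Certificate is not required → no effect.
Rule 3: is a franchise of a national chain; is located in Zone A; serves food to the public → Commercial Registration required.
Rule 4: does not store flammable materials; is located in Zone A → Fire Safety Certificate not required.

Commercial Registration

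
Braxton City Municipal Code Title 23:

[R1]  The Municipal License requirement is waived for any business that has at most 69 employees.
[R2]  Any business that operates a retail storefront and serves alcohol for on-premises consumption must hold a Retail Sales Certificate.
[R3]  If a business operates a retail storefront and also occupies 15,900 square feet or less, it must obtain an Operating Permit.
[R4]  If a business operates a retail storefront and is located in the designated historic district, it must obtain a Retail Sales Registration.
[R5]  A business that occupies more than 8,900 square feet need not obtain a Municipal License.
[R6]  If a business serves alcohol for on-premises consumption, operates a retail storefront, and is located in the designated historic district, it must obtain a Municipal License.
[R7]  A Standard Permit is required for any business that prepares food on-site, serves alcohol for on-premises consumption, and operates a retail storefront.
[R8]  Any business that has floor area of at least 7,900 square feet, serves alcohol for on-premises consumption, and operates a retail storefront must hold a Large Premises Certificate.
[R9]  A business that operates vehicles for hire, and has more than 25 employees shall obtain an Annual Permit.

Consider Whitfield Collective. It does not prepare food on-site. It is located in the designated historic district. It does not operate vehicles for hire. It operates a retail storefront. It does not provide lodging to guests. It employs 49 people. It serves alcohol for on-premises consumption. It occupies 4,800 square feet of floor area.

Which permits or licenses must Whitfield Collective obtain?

[R1] employees 49 ≤ 69 → exempt from Municipal License.
[R2] operates a retail storefront; serves alcohol for on-premises consumption → Retail Sales Certificate required.
[R3] operates a retail storefront; floor area 4,800 square feet ≤ 15,900 square feet → Operating Permit required.
[R4] operates a retail storefront; is located in the designated historic district → Retail Sales Registration required.
[R5] floor area 4,800 square feet ≤ 8,900 square feet → Municipal License exemption does not apply.
[R6] serves alcohol for on-premises consumption; operates a retail storefront; is located in the designated historic district → Municipal License required.
[R7] does not prepare food on-site; serves alcohol for on-premises consumption; operates a retail storefront → Standard Permit not required.
[R8] floor area 4,800 square feet < 7,900 square feet; serves alcohol for on-premises consumption; operates a retail storefront → Large Premises Certificate not required.
[R9] does not operate vehicles for hire; employees 49 > 25 → Annual Permit not required.

Operating Permit, Retail Sales Certificate, Retail Sales Registration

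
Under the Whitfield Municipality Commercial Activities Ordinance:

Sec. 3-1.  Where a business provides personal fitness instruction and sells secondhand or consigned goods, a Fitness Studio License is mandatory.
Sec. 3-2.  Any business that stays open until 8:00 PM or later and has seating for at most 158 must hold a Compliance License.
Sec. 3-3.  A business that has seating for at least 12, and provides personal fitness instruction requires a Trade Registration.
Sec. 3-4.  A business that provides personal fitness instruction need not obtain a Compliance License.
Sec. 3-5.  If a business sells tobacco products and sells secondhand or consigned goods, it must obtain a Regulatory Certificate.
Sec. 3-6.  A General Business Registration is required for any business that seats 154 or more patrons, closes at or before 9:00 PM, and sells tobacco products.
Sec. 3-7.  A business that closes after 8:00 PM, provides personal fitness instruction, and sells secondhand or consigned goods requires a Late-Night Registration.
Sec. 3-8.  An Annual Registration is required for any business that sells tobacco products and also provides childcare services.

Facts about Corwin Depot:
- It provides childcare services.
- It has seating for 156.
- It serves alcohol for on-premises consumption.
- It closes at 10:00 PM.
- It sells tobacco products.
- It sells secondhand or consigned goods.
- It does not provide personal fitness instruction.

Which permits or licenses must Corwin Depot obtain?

Annual Registration, Compliance License, Regulatory Certificate

Sec. 3-1. does not provide personal fitness instruction; sells secondhand or consigned goods → Fitness Studio License not required.
Sec. 3-2. closes 10:00 PM, after 8:00 PM; seating 156 ≤ 158 → Compliance License required.
Sec. 3-3. seating 156 ≥ 12; does not provide personal fitness instruction → Trade Registration not required.
Sec. 3-4. does not provide personal fitness instruction → Compliance License exemption does not apply.
Sec. 3-5. sells tobacco products; sells secondhand or consigned goods → Regulatory Certificate required.
Sec. 3-6. seating 156 ≥ 154; closes 10:00 PM, after 9:00 PM; sells tobacco products → General Business Registration not required.
Sec. 3-7. closes 10:00 PM, after 8:00 PM; does not provide personal fitness instruction; sells secondhand or consigned goods → Late-Night Registration not required.
Sec. 3-8. sells tobacco products; provides childcare services → Annual Registration required.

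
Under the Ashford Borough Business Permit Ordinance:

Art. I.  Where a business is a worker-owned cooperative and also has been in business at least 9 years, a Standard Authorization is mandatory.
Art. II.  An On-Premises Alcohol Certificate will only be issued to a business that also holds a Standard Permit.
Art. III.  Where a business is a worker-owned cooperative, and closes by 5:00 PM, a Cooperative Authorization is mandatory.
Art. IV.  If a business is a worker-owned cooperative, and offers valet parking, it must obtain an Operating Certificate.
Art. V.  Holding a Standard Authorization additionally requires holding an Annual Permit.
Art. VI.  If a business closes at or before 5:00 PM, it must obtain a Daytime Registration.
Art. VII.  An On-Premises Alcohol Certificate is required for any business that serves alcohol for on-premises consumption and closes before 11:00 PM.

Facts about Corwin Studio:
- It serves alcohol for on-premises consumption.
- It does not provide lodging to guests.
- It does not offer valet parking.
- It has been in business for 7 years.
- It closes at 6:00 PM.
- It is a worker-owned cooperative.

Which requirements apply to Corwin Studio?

Art. I. is a worker-owned cooperative; years in business 7 < 9 → Standard Authorization not required.
Art. II. On-Premises Alcohol Certificate is required → Standard Permit also required.
Art. III. is a worker-owned cooperative; closes 6:00 PM, after 5:00 PM → Cooperative Authorization not required.
Art. IV. is a worker-owned cooperative; does not offer valet parking → Operating Certificate not required.
Art. V. Standard Authorization is not required → no effect.
Art. VI. closes 6:00 PM, after 5:00 PM → Daytime Registration not required.
Art. VII. serves alcohol for on-premises consumption; closes 6:00 PM, at/before 11:00 PM → On-Premises Alcohol Certificate required.

On-Premises Alcohol Certificate, Standard Permit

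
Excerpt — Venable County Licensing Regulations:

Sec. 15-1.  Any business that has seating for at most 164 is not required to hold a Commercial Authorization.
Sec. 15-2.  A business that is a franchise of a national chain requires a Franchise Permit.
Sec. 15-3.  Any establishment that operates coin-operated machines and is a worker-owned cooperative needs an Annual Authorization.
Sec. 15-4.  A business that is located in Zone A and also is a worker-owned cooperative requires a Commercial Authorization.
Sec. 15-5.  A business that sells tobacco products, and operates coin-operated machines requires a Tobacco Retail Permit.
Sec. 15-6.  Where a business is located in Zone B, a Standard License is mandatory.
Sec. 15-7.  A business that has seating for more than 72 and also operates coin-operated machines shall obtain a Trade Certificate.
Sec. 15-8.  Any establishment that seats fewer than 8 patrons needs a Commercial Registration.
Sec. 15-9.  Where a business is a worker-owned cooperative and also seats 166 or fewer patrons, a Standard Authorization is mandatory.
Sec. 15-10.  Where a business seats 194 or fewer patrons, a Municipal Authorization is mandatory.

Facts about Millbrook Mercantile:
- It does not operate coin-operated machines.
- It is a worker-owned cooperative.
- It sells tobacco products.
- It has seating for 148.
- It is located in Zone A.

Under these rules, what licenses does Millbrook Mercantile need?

Sec. 15-1. seating 148 ≤ 164 → exempt from Commercial Authorization.
Sec. 15-2. is a worker-owned cooperative (not: is a franchise of a national chain) → Franchise Permit not required.
Sec. 15-3. does not operate coin-operated machines; is a worker-owned cooperative → Annual Authorization not required.
Sec. 15-4. is located in Zone A; is a worker-owned cooperative → Commercial Authorization required.
Sec. 15-5. sells tobacco products; does not operate coin-operated machines → Tobacco Retail Permit not required.
Sec. 15-6. is located in Zone A (not: is located in Zone B) → Standard License not required.
Sec. 15-7. seating 148 > 72; does not operate coin-operated machines → Trade Certificate not required.
Sec. 15-8. seating 148 ≥ 8 → Commercial Registration not required.
Sec. 15-9. is a worker-owned cooperative; seating 148 ≤ 166 → Standard Authorization required.
Sec. 15-10. seating 148 ≤ 194 → Municipal Authorization required.

Municipal Authorization, Standard Authorization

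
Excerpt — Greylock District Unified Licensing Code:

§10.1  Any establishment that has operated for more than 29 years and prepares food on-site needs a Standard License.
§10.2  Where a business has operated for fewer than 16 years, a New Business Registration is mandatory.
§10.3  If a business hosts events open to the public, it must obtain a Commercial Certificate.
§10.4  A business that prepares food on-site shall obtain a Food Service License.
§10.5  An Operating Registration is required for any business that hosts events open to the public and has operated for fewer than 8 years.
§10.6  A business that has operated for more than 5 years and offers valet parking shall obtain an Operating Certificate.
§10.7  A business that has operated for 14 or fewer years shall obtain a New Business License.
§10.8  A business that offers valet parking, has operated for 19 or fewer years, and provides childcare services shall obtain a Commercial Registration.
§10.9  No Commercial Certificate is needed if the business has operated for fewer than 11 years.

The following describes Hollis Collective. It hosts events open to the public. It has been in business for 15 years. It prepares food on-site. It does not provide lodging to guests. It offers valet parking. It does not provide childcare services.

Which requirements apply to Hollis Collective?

Commercial Certificate, Food Service License, New Business Registration, Operating Certificate

§10.1 years in business 15 ≤ 29; prepares food on-site → Standard License not required.
§10.2 years in business 15 < 16 → New Business Registration required.
§10.3 hosts events open to the public → Commercial Certificate required.
§10.4 prepares food on-site → Food Service License required.
§10.5 hosts events open to the public; years in business 15 ≥ 8 → Operating Registration not required.
§10.6 years in business 15 > 5; offers valet parking → Operating Certificate required.
§10.7 years in business 15 > 14 → New Business License not required.
§10.8 offers valet parking; years in business 15 ≤ 19; does not provide childcare services → Commercial Registration not required.
§10.9 years in business 15 ≥ 11 → Commercial Certificate exemption does not apply.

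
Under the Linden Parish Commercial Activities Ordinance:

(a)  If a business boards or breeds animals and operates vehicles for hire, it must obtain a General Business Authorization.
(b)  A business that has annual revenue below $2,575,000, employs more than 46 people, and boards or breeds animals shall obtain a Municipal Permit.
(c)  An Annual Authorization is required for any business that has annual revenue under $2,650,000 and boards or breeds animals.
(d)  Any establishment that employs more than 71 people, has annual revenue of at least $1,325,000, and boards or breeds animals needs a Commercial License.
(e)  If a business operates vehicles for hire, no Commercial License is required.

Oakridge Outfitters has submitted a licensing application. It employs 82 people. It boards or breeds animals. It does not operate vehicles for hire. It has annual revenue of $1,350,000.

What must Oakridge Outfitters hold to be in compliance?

Annual Authorization, Commercial License, Municipal Permit

(a) boards or breeds animals; does not operate vehicles for hire → General Business Authorization not required.
(b) revenue $1,350,000 < $2,575,000; employees 82 > 46; boards or breeds animals → Municipal Permit required.
(c) revenue $1,350,000 < $2,650,000; boards or breeds animals → Annual Authorization required.
(d) employees 82 > 71; revenue $1,350,000 ≥ $1,325,000; boards or breeds animals → Commercial License required.
(e) does not operate vehicles for hire → Commercial License exemption does not apply.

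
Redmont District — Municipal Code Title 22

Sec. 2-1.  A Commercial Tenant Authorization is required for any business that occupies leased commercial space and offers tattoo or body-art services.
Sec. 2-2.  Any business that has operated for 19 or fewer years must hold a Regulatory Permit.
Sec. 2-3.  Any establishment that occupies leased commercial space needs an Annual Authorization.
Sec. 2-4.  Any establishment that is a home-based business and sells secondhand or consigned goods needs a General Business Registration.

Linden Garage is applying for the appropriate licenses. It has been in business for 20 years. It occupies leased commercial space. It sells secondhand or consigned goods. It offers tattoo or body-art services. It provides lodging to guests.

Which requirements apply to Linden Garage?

Sec. 2-1. occupies leased commercial space; offers tattoo or body-art services → Commercial Tenant Authorization required.
Sec. 2-2. years in business 20 > 19 → Regulatory Permit not required.
Sec. 2-3. occupies leased commercial space → Annual Authorization required.
Sec. 2-4. occupies leased commercial space (not: is a home-based business); sells secondhand or consigned goods → General Business Registration not required.

Annual Authorization, Commercial Tenant Authorization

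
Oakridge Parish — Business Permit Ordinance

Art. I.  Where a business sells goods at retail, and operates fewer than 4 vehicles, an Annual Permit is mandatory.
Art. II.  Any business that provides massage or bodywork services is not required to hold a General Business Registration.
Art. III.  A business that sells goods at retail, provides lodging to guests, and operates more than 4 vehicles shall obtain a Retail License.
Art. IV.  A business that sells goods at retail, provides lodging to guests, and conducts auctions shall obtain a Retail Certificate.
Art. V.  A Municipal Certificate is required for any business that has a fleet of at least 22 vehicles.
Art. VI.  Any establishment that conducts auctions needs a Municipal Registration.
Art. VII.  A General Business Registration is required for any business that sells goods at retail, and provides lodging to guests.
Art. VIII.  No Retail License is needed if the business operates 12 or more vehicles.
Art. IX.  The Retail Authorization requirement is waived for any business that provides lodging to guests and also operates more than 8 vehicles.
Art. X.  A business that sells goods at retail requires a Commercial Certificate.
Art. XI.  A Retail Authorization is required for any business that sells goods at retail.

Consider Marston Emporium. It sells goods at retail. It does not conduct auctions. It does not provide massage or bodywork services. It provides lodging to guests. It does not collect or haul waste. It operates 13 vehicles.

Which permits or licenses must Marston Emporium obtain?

Commercial Certificate, General Business Registration

Art. I. sells goods at retail; vehicles 13 ≥ 4 → Annual Permit not required.
Art. II. does not provide massage or bodywork services → General Business Registration exemption does not apply.
Art. III. sells goods at retail; provides lodging to guests; vehicles 13 > 4 → Retail License required.
Art. IV. sells goods at retail; provides lodging to guests; does not conduct auctions → Retail Certificate not required.
Art. V. vehicles 13 < 22 → Municipal Certificate not required.
Art. VI. does not conduct auctions → Municipal Registration not required.
Art. VII. sells goods at retail; provides lodging to guests → General Business Registration required.
Art. VIII. vehicles 13 ≥ 12 → exempt from Retail License.
Art. IX. provides lodging to guests; vehicles 13 > 8 → exempt from Retail Authorization.
Art. X. sells goods at retail → Commercial Certificate required.
Art. XI. sells goods at retail → Retail Authorization required.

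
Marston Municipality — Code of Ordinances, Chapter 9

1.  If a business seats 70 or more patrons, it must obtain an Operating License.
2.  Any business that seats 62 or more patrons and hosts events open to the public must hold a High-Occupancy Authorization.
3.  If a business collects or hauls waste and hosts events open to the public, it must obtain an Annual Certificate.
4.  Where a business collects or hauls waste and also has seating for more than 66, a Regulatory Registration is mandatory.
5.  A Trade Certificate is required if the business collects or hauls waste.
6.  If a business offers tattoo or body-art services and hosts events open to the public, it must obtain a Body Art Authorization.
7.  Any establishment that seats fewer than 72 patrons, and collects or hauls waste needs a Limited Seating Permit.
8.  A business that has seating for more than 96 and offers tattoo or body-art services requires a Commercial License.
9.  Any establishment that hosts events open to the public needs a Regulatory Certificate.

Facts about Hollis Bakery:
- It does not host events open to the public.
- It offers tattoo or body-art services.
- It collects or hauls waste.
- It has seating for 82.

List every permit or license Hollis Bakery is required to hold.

1. seating 82 ≥ 70 → Operating License required.
2. seating 82 ≥ 62; does not host events open to the public → High-Occupancy Authorization not required.
3. collects or hauls waste; does not host events open to the public → Annual Certificate not required.
4. collects or hauls waste; seating 82 > 66 → Regulatory Registration required.
5. collects or hauls waste → Trade Certificate required.
6. offers tattoo or body-art services; does not host events open to the public → Body Art Authorization not required.
7. seating 82 ≥ 72; collects or hauls waste → Limited Seating Permit not required.
8. seating 82 ≤ 96; offers tattoo or body-art services → Commercial License not required.
9. does not host events open to the public → Regulatory Certificate not required.

Operating License, Regulatory Registration, Trade Certificate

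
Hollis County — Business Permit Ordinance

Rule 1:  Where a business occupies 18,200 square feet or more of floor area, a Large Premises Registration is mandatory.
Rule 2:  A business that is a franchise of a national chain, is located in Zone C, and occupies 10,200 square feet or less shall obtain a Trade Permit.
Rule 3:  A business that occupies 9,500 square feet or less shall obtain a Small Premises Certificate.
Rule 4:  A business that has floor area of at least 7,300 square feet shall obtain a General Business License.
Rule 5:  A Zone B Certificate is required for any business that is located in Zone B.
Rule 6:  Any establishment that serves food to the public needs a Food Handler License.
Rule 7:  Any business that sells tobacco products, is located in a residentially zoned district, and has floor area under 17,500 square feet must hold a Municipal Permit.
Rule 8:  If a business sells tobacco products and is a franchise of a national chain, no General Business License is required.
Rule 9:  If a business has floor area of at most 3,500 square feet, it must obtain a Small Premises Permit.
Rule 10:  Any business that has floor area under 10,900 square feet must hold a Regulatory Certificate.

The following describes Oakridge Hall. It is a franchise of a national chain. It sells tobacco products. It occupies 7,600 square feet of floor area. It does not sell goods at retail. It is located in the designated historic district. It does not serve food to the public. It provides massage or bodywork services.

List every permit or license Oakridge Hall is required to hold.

Rule 1: floor area 7,600 square feet < 18,200 square feet → Large Premises Registration not required.
Rule 2: is a franchise of a national chain; is located in the designated historic district (not: is located in Zone C); floor area 7,600 square feet ≤ 10,200 square feet → Trade Permit not required.
Rule 3: floor area 7,600 square feet ≤ 9,500 square feet → Small Premises Certificate required.
Rule 4: floor area 7,600 square feet ≥ 7,300 square feet → General Business License required.
Rule 5: is located in the designated historic district (not: is located in Zone B) → Zone B Certificate not required.
Rule 6: does not serve food to the public → Food Handler License not required.
Rule 7: sells tobacco products; is located in the designated historic district (not: is located in a residentially zoned district); floor area 7,600 square feet < 17,500 square feet → Municipal Permit not required.
Rule 8: sells tobacco products; is a franchise of a national chain → exempt from General Business License.
Rule 9: floor area 7,600 square feet > 3,500 square feet → Small Premises Permit not required.
Rule 10: floor area 7,600 square feet < 10,900 square feet → Regulatory Certificate required.

Regulatory Certificate, Small Premises Certificate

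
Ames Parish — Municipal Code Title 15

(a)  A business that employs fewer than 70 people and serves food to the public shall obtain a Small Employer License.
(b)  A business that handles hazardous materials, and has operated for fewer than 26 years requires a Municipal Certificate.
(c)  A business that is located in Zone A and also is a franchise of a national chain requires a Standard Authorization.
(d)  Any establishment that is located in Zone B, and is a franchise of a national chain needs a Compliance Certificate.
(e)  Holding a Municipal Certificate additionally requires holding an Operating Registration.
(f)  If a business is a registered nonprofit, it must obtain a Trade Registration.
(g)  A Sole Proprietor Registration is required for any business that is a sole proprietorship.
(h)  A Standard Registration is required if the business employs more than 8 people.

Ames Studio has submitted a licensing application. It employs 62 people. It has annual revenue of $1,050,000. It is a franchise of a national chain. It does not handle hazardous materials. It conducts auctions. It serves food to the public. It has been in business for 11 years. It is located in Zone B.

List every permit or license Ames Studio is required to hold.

Compliance Certificate, Small Employer License, Standard Registration

(a) employees 62 < 70; serves food to the public → Small Employer License required.
(b) does not handle hazardous materials; years in business 11 < 26 → Municipal Certificate not required.
(c) is located in Zone B (not: is located in Zone A); is a franchise of a national chain → Standard Authorization not required.
(d) is located in Zone B; is a franchise of a national chain → Compliance Certificate required.
(e) Municipal Certificate is not required → no effect.
(f) is a franchise of a national chain (not: is a registered nonprofit) → Trade Registration not required.
(g) is a franchise of a national chain (not: is a sole proprietorship) → Sole Proprietor Registration not required.
(h) employees 62 > 8 → Standard Registration required.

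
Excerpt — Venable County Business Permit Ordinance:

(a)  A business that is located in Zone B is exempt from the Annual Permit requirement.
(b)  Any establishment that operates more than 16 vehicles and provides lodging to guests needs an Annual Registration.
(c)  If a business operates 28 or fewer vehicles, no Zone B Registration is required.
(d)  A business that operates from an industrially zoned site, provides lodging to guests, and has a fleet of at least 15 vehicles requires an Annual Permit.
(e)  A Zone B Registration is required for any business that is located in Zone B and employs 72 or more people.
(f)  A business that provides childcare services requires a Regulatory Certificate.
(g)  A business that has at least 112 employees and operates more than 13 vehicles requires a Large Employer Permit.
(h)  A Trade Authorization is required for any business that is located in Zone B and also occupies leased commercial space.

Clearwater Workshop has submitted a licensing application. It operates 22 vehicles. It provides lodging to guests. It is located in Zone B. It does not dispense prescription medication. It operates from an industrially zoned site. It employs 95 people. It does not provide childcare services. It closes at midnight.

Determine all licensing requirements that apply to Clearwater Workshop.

Annual Registration

(a) is located in Zone B → exempt from Annual Permit.
(b) vehicles 22 > 16; provides lodging to guests → Annual Registration required.
(c) vehicles 22 ≤ 28 → exempt from Zone B Registration.
(d) operates from an industrially zoned site; provides lodging to guests; vehicles 22 ≥ 15 → Annual Permit required.
(e) is located in Zone B; employees 95 ≥ 72 → Zone B Registration required.
(f) does not provide childcare services → Regulatory Certificate not required.
(g) employees 95 < 112; vehicles 22 > 13 → Large Employer Permit not required.
(h) is located in Zone B; operates from an industrially zoned site (not: occupies leased commercial space) → Trade Authorization not required.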